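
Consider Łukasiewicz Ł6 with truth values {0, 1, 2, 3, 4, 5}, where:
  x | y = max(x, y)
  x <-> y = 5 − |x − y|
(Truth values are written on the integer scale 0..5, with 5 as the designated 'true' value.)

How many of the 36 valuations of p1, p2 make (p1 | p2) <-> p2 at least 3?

30

value 5: 21 assignments (counts)
value 4: 5 assignments (counts)
value 3: 4 assignments (counts)
value 2: 3 assignments
value 1: 2 assignments
value 0: 1 assignment
So 30 of the 36 assignments meet the threshold.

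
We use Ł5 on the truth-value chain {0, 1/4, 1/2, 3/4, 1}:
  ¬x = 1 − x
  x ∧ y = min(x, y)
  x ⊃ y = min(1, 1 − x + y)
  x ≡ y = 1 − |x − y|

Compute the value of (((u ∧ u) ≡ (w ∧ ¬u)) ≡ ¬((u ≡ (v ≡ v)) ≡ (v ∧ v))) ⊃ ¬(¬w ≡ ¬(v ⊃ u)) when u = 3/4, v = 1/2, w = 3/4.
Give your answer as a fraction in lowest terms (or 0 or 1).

1/2

u ∧ u = 3/4 ∧ 3/4 = 3/4
¬u = ¬3/4 = 1/4
w ∧ ¬u = 3/4 ∧ 1/4 = 1/4
(u ∧ u) ≡ (w ∧ ¬u) = 3/4 ≡ 1/4 = 1/2
v ≡ v = 1/2 ≡ 1/2 = 1
u ≡ (v ≡ v) = 3/4 ≡ 1 = 3/4
v ∧ v = 1/2 ∧ 1/2 = 1/2
(u ≡ (v ≡ v)) ≡ (v ∧ v) = 3/4 ≡ 1/2 = 3/4
¬((u ≡ (v ≡ v)) ≡ (v ∧ v)) = ¬3/4 = 1/4
((u ∧ u) ≡ (w ∧ ¬u)) ≡ ¬((u ≡ (v ≡ v)) ≡ (v ∧ v)) = 1/2 ≡ 1/4 = 3/4
¬w = ¬3/4 = 1/4
v ⊃ u = 1/2 ⊃ 3/4 = 1
¬(v ⊃ u) = ¬1 = 0
¬w ≡ ¬(v ⊃ u) = 1/4 ≡ 0 = 3/4
¬(¬w ≡ ¬(v ⊃ u)) = ¬3/4 = 1/4
(((u ∧ u) ≡ (w ∧ ¬u)) ≡ ¬((u ≡ (v ≡ v)) ≡ (v ∧ v))) ⊃ ¬(¬w ≡ ¬(v ⊃ u)) = 3/4 ⊃ 1/4 = 1/2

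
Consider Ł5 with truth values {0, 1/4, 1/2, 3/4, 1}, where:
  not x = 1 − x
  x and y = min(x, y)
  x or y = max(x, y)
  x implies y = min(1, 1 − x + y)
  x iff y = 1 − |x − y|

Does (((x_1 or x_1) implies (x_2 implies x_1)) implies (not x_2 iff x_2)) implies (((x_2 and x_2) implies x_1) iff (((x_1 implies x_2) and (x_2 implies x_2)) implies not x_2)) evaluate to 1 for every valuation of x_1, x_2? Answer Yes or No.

Counterexample: take x_1 = 1/4, x_2 = 1/2.
x_1 or x_1 = 1/4 or 1/4 = 1/4
x_2 implies x_1 = 1/2 implies 1/4 = 3/4
(x_1 or x_1) implies (x_2 implies x_1) = 1/4 implies 3/4 = 1
not x_2 = not 1/2 = 1/2
not x_2 iff x_2 = 1/2 iff 1/2 = 1
((x_1 or x_1) implies (x_2 implies x_1)) implies (not x_2 iff x_2) = 1 implies 1 = 1
x_2 and x_2 = 1/2 and 1/2 = 1/2
(x_2 and x_2) implies x_1 = 1/2 implies 1/4 = 3/4
x_1 implies x_2 = 1/4 implies 1/2 = 1
x_2 implies x_2 = 1/2 implies 1/2 = 1
(x_1 implies x_2) and (x_2 implies x_2) = 1 and 1 = 1
not x_2 = not 1/2 = 1/2
((x_1 implies x_2) and (x_2 implies x_2)) implies not x_2 = 1 implies 1/2 = 1/2
((x_2 and x_2) implies x_1) iff (((x_1 implies x_2) and (x_2 implies x_2)) implies not x_2) = 3/4 iff 1/2 = 3/4
(((x_1 or x_1) implies (x_2 implies x_1)) implies (not x_2 iff x_2)) implies (((x_2 and x_2) implies x_1) iff (((x_1 implies x_2) and (x_2 implies x_2)) implies not x_2)) = 1 implies 3/4 = 3/4
This gives 3/4 ≠ 1.

No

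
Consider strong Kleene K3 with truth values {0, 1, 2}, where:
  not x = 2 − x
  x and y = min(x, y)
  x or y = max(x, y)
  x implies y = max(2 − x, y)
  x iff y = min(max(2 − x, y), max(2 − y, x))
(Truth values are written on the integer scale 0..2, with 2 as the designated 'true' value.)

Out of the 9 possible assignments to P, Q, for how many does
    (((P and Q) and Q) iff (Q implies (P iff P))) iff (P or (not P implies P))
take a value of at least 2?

4

P = 0, Q = 0 ↦ 2  ≥
P = 0, Q = 1 ↦ 2  ≥
P = 0, Q = 2 ↦ 2  ≥
P = 1, Q = 0 ↦ 1  <
P = 1, Q = 1 ↦ 1  <
P = 1, Q = 2 ↦ 1  <
P = 2, Q = 0 ↦ 0  <
P = 2, Q = 1 ↦ 1  <
P = 2, Q = 2 ↦ 2  ≥
So 4 of the 9 assignments meet the threshold.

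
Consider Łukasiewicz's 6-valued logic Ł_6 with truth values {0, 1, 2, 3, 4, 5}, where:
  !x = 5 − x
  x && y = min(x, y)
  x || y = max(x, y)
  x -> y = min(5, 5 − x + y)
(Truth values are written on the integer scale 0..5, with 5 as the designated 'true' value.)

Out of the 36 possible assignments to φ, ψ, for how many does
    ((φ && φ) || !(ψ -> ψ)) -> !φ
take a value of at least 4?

value 5: 18 assignments (counts)
value 4: 6 assignments (counts)
value 2: 6 assignments
value 0: 6 assignments
So 24 of the 36 assignments meet the threshold.

24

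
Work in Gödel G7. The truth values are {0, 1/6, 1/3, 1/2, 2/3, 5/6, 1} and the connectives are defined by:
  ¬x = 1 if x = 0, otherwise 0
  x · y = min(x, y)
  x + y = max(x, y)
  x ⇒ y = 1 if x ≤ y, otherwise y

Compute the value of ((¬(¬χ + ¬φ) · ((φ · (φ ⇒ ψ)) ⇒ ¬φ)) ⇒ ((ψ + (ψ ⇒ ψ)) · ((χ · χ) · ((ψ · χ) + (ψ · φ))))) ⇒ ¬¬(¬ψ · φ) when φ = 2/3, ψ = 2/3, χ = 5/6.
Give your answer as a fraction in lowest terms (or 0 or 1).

¬χ = ¬5/6 = 0
¬φ = ¬2/3 = 0
¬χ + ¬φ = 0 + 0 = 0
¬(¬χ + ¬φ) = ¬0 = 1
φ ⇒ ψ = 2/3 ⇒ 2/3 = 1
φ · (φ ⇒ ψ) = 2/3 · 1 = 2/3
¬φ = ¬2/3 = 0
(φ · (φ ⇒ ψ)) ⇒ ¬φ = 2/3 ⇒ 0 = 0
¬(¬χ + ¬φ) · ((φ · (φ ⇒ ψ)) ⇒ ¬φ) = 1 · 0 = 0
ψ ⇒ ψ = 2/3 ⇒ 2/3 = 1
ψ + (ψ ⇒ ψ) = 2/3 + 1 = 1
χ · χ = 5/6 · 5/6 = 5/6
ψ · χ = 2/3 · 5/6 = 2/3
ψ · φ = 2/3 · 2/3 = 2/3
(ψ · χ) + (ψ · φ) = 2/3 + 2/3 = 2/3
(χ · χ) · ((ψ · χ) + (ψ · φ)) = 5/6 · 2/3 = 2/3
(ψ + (ψ ⇒ ψ)) · ((χ · χ) · ((ψ · χ) + (ψ · φ))) = 1 · 2/3 = 2/3
(¬(¬χ + ¬φ) · ((φ · (φ ⇒ ψ)) ⇒ ¬φ)) ⇒ ((ψ + (ψ ⇒ ψ)) · ((χ · χ) · ((ψ · χ) + (ψ · φ)))) = 0 ⇒ 2/3 = 1
¬ψ = ¬2/3 = 0
¬ψ · φ = 0 · 2/3 = 0
¬(¬ψ · φ) = ¬0 = 1
¬¬(¬ψ · φ) = ¬1 = 0
((¬(¬χ + ¬φ) · ((φ · (φ ⇒ ψ)) ⇒ ¬φ)) ⇒ ((ψ + (ψ ⇒ ψ)) · ((χ · χ) · ((ψ · χ) + (ψ · φ))))) ⇒ ¬¬(¬ψ · φ) = 1 ⇒ 0 = 0

0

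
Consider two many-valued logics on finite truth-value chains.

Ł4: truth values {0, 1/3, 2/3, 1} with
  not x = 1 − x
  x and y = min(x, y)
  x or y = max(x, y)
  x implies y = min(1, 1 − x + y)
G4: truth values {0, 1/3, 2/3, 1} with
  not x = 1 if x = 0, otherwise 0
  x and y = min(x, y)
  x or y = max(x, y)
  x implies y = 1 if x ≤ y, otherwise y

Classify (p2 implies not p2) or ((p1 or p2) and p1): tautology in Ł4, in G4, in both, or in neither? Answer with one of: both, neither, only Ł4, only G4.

In Ł4: at p1 = 0, p2 = 2/3 the value is 2/3 — not a tautology.
In G4: at p1 = 0, p2 = 1/3 the value is 0 — not a tautology.

neither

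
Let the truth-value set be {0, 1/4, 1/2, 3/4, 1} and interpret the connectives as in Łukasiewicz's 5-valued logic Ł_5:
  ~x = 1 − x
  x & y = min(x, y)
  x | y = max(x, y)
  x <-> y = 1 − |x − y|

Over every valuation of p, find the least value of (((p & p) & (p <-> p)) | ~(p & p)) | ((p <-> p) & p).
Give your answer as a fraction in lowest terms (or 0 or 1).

1/2

Take p = 1/2:
p & p = 1/2 & 1/2 = 1/2
p <-> p = 1/2 <-> 1/2 = 1
(p & p) & (p <-> p) = 1/2 & 1 = 1/2
p & p = 1/2 & 1/2 = 1/2
~(p & p) = ~1/2 = 1/2
((p & p) & (p <-> p)) | ~(p & p) = 1/2 | 1/2 = 1/2
p <-> p = 1/2 <-> 1/2 = 1
(p <-> p) & p = 1 & 1/2 = 1/2
(((p & p) & (p <-> p)) | ~(p & p)) | ((p <-> p) & p) = 1/2 | 1/2 = 1/2
No assignment yields a value below 1/2, so this is the minimum.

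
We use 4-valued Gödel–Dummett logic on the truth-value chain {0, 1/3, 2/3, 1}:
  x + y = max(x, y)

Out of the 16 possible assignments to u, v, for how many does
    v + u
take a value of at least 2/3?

12

u = 0, v = 0 ↦ 0  <
u = 0, v = 1/3 ↦ 1/3  <
u = 0, v = 2/3 ↦ 2/3  ≥
u = 0, v = 1 ↦ 1  ≥
u = 1/3, v = 0 ↦ 1/3  <
u = 1/3, v = 1/3 ↦ 1/3  <
u = 1/3, v = 2/3 ↦ 2/3  ≥
u = 1/3, v = 1 ↦ 1  ≥
u = 2/3, v = 0 ↦ 2/3  ≥
u = 2/3, v = 1/3 ↦ 2/3  ≥
u = 2/3, v = 2/3 ↦ 2/3  ≥
u = 2/3, v = 1 ↦ 1  ≥
u = 1, v = 0 ↦ 1  ≥
u = 1, v = 1/3 ↦ 1  ≥
u = 1, v = 2/3 ↦ 1  ≥
u = 1, v = 1 ↦ 1  ≥
So 12 of the 16 assignments meet the threshold.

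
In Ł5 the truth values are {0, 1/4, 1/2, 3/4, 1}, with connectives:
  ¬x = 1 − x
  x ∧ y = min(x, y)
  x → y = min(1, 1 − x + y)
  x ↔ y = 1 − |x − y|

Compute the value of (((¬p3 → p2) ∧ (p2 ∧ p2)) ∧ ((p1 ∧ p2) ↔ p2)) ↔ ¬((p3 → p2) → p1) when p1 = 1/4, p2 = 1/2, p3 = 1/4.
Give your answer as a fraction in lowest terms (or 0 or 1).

3/4

¬p3 = ¬1/4 = 3/4
¬p3 → p2 = 3/4 → 1/2 = 3/4
p2 ∧ p2 = 1/2 ∧ 1/2 = 1/2
(¬p3 → p2) ∧ (p2 ∧ p2) = 3/4 ∧ 1/2 = 1/2
p1 ∧ p2 = 1/4 ∧ 1/2 = 1/4
(p1 ∧ p2) ↔ p2 = 1/4 ↔ 1/2 = 3/4
((¬p3 → p2) ∧ (p2 ∧ p2)) ∧ ((p1 ∧ p2) ↔ p2) = 1/2 ∧ 3/4 = 1/2
p3 → p2 = 1/4 → 1/2 = 1
(p3 → p2) → p1 = 1 → 1/4 = 1/4
¬((p3 → p2) → p1) = ¬1/4 = 3/4
(((¬p3 → p2) ∧ (p2 ∧ p2)) ∧ ((p1 ∧ p2) ↔ p2)) ↔ ¬((p3 → p2) → p1) = 1/2 ↔ 3/4 = 3/4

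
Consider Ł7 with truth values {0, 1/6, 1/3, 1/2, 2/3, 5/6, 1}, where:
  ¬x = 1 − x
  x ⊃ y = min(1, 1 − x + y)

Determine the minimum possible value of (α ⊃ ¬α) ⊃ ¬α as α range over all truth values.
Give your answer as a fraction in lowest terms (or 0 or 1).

1/2

Take α = 1/2:
¬α = ¬1/2 = 1/2
α ⊃ ¬α = 1/2 ⊃ 1/2 = 1
¬α = ¬1/2 = 1/2
(α ⊃ ¬α) ⊃ ¬α = 1 ⊃ 1/2 = 1/2
No assignment yields a value below 1/2, so this is the minimum.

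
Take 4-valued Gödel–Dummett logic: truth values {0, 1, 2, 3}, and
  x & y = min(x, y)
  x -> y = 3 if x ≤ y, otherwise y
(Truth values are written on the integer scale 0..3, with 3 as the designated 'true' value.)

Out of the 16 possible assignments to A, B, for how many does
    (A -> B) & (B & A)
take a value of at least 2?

A = 0, B = 0 ↦ 0  <
A = 0, B = 1 ↦ 0  <
A = 0, B = 2 ↦ 0  <
A = 0, B = 3 ↦ 0  <
A = 1, B = 0 ↦ 0  <
A = 1, B = 1 ↦ 1  <
A = 1, B = 2 ↦ 1  <
A = 1, B = 3 ↦ 1  <
A = 2, B = 0 ↦ 0  <
A = 2, B = 1 ↦ 1  <
A = 2, B = 2 ↦ 2  ≥
A = 2, B = 3 ↦ 2  ≥
A = 3, B = 0 ↦ 0  <
A = 3, B = 1 ↦ 1  <
A = 3, B = 2 ↦ 2  ≥
A = 3, B = 3 ↦ 3  ≥
So 4 of the 16 assignments meet the threshold.

4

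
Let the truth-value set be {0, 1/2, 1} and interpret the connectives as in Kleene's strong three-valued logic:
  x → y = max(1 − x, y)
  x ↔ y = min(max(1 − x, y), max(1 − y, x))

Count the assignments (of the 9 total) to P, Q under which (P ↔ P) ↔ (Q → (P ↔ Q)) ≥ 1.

P = 0, Q = 0 ↦ 1  ≥
P = 0, Q = 1/2 ↦ 1/2  <
P = 0, Q = 1 ↦ 0  <
P = 1/2, Q = 0 ↦ 1/2  <
P = 1/2, Q = 1/2 ↦ 1/2  <
P = 1/2, Q = 1 ↦ 1/2  <
P = 1, Q = 0 ↦ 1  ≥
P = 1, Q = 1/2 ↦ 1/2  <
P = 1, Q = 1 ↦ 1  ≥
So 3 of the 9 assignments meet the threshold.

3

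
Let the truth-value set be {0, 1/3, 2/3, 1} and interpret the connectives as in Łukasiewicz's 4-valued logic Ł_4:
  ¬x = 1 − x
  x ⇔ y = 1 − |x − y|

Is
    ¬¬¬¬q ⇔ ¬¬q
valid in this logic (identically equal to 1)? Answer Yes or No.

q = 0 ↦ 1
q = 1/3 ↦ 1
q = 2/3 ↦ 1
q = 1 ↦ 1
Every assignment gives a value ≥ 1.

Yes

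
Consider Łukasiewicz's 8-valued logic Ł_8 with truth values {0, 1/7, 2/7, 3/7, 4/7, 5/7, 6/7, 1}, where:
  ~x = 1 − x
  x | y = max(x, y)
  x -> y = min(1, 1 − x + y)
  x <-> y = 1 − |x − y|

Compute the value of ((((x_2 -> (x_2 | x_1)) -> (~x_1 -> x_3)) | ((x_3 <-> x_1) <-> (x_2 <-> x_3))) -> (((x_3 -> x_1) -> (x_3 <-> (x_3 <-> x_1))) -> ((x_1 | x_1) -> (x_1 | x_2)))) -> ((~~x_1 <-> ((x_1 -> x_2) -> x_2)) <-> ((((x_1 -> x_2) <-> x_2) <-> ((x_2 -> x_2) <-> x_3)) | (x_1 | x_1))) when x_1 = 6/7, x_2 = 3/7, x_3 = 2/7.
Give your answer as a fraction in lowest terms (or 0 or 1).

x_2 | x_1 = 3/7 | 6/7 = 6/7
x_2 -> (x_2 | x_1) = 3/7 -> 6/7 = 1
~x_1 = ~6/7 = 1/7
~x_1 -> x_3 = 1/7 -> 2/7 = 1
(x_2 -> (x_2 | x_1)) -> (~x_1 -> x_3) = 1 -> 1 = 1
x_3 <-> x_1 = 2/7 <-> 6/7 = 3/7
x_2 <-> x_3 = 3/7 <-> 2/7 = 6/7
(x_3 <-> x_1) <-> (x_2 <-> x_3) = 3/7 <-> 6/7 = 4/7
((x_2 -> (x_2 | x_1)) -> (~x_1 -> x_3)) | ((x_3 <-> x_1) <-> (x_2 <-> x_3)) = 1 | 4/7 = 1
x_3 -> x_1 = 2/7 -> 6/7 = 1
x_3 <-> x_1 = 2/7 <-> 6/7 = 3/7
x_3 <-> (x_3 <-> x_1) = 2/7 <-> 3/7 = 6/7
(x_3 -> x_1) -> (x_3 <-> (x_3 <-> x_1)) = 1 -> 6/7 = 6/7
x_1 | x_1 = 6/7 | 6/7 = 6/7
x_1 | x_2 = 6/7 | 3/7 = 6/7
(x_1 | x_1) -> (x_1 | x_2) = 6/7 -> 6/7 = 1
((x_3 -> x_1) -> (x_3 <-> (x_3 <-> x_1))) -> ((x_1 | x_1) -> (x_1 | x_2)) = 6/7 -> 1 = 1
(((x_2 -> (x_2 | x_1)) -> (~x_1 -> x_3)) | ((x_3 <-> x_1) <-> (x_2 <-> x_3))) -> (((x_3 -> x_1) -> (x_3 <-> (x_3 <-> x_1))) -> ((x_1 | x_1) -> (x_1 | x_2))) = 1 -> 1 = 1
~x_1 = ~6/7 = 1/7
~~x_1 = ~1/7 = 6/7
x_1 -> x_2 = 6/7 -> 3/7 = 4/7
(x_1 -> x_2) -> x_2 = 4/7 -> 3/7 = 6/7
~~x_1 <-> ((x_1 -> x_2) -> x_2) = 6/7 <-> 6/7 = 1
x_1 -> x_2 = 6/7 -> 3/7 = 4/7
(x_1 -> x_2) <-> x_2 = 4/7 <-> 3/7 = 6/7
x_2 -> x_2 = 3/7 -> 3/7 = 1
(x_2 -> x_2) <-> x_3 = 1 <-> 2/7 = 2/7
((x_1 -> x_2) <-> x_2) <-> ((x_2 -> x_2) <-> x_3) = 6/7 <-> 2/7 = 3/7
x_1 | x_1 = 6/7 | 6/7 = 6/7
(((x_1 -> x_2) <-> x_2) <-> ((x_2 -> x_2) <-> x_3)) | (x_1 | x_1) = 3/7 | 6/7 = 6/7
(~~x_1 <-> ((x_1 -> x_2) -> x_2)) <-> ((((x_1 -> x_2) <-> x_2) <-> ((x_2 -> x_2) <-> x_3)) | (x_1 | x_1)) = 1 <-> 6/7 = 6/7
((((x_2 -> (x_2 | x_1)) -> (~x_1 -> x_3)) | ((x_3 <-> x_1) <-> (x_2 <-> x_3))) -> (((x_3 -> x_1) -> (x_3 <-> (x_3 <-> x_1))) -> ((x_1 | x_1) -> (x_1 | x_2)))) -> ((~~x_1 <-> ((x_1 -> x_2) -> x_2)) <-> ((((x_1 -> x_2) <-> x_2) <-> ((x_2 -> x_2) <-> x_3)) | (x_1 | x_1))) = 1 -> 6/7 = 6/7

6/7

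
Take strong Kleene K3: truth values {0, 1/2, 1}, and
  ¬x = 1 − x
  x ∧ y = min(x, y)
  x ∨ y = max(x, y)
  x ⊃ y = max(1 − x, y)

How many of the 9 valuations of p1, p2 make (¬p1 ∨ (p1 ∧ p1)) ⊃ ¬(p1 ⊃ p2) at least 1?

1

p1 = 0, p2 = 0 ↦ 0  <
p1 = 0, p2 = 1/2 ↦ 0  <
p1 = 0, p2 = 1 ↦ 0  <
p1 = 1/2, p2 = 0 ↦ 1/2  <
p1 = 1/2, p2 = 1/2 ↦ 1/2  <
p1 = 1/2, p2 = 1 ↦ 1/2  <
p1 = 1, p2 = 0 ↦ 1  ≥
p1 = 1, p2 = 1/2 ↦ 1/2  <
p1 = 1, p2 = 1 ↦ 0  <
So 1 of the 9 assignments meets the threshold.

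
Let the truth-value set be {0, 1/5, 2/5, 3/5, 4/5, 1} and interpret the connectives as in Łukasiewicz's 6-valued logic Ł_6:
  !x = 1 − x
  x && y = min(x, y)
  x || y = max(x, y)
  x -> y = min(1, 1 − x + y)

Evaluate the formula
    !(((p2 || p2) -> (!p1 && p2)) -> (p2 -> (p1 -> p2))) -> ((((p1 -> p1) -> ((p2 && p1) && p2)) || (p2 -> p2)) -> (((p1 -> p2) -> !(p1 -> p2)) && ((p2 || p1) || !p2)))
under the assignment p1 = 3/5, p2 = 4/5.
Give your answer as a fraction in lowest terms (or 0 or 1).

p2 || p2 = 4/5 || 4/5 = 4/5
!p1 = !3/5 = 2/5
!p1 && p2 = 2/5 && 4/5 = 2/5
(p2 || p2) -> (!p1 && p2) = 4/5 -> 2/5 = 3/5
p1 -> p2 = 3/5 -> 4/5 = 1
p2 -> (p1 -> p2) = 4/5 -> 1 = 1
((p2 || p2) -> (!p1 && p2)) -> (p2 -> (p1 -> p2)) = 3/5 -> 1 = 1
!(((p2 || p2) -> (!p1 && p2)) -> (p2 -> (p1 -> p2))) = !1 = 0
p1 -> p1 = 3/5 -> 3/5 = 1
p2 && p1 = 4/5 && 3/5 = 3/5
(p2 && p1) && p2 = 3/5 && 4/5 = 3/5
(p1 -> p1) -> ((p2 && p1) && p2) = 1 -> 3/5 = 3/5
p2 -> p2 = 4/5 -> 4/5 = 1
((p1 -> p1) -> ((p2 && p1) && p2)) || (p2 -> p2) = 3/5 || 1 = 1
p1 -> p2 = 3/5 -> 4/5 = 1
p1 -> p2 = 3/5 -> 4/5 = 1
!(p1 -> p2) = !1 = 0
(p1 -> p2) -> !(p1 -> p2) = 1 -> 0 = 0
p2 || p1 = 4/5 || 3/5 = 4/5
!p2 = !4/5 = 1/5
(p2 || p1) || !p2 = 4/5 || 1/5 = 4/5
((p1 -> p2) -> !(p1 -> p2)) && ((p2 || p1) || !p2) = 0 && 4/5 = 0
(((p1 -> p1) -> ((p2 && p1) && p2)) || (p2 -> p2)) -> (((p1 -> p2) -> !(p1 -> p2)) && ((p2 || p1) || !p2)) = 1 -> 0 = 0
!(((p2 || p2) -> (!p1 && p2)) -> (p2 -> (p1 -> p2))) -> ((((p1 -> p1) -> ((p2 && p1) && p2)) || (p2 -> p2)) -> (((p1 -> p2) -> !(p1 -> p2)) && ((p2 || p1) || !p2))) = 0 -> 0 = 1

1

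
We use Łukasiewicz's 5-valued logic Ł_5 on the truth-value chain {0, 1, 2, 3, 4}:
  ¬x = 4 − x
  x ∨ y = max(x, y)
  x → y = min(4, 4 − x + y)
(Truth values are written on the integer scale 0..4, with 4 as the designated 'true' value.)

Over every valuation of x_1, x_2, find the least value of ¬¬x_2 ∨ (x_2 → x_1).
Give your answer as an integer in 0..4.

Take x_1 = 0, x_2 = 2:
¬x_2 = ¬2 = 2
¬¬x_2 = ¬2 = 2
x_2 → x_1 = 2 → 0 = 2
¬¬x_2 ∨ (x_2 → x_1) = 2 ∨ 2 = 2
No assignment yields a value below 2, so this is the minimum.

2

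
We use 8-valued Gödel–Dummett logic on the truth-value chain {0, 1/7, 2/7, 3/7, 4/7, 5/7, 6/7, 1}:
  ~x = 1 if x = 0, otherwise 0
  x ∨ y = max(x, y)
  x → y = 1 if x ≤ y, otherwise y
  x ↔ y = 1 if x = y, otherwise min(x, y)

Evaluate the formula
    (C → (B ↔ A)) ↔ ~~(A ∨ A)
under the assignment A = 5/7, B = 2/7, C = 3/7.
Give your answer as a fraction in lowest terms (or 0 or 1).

2/7

B ↔ A = 2/7 ↔ 5/7 = 2/7
C → (B ↔ A) = 3/7 → 2/7 = 2/7
A ∨ A = 5/7 ∨ 5/7 = 5/7
~(A ∨ A) = ~5/7 = 0
~~(A ∨ A) = ~0 = 1
(C → (B ↔ A)) ↔ ~~(A ∨ A) = 2/7 ↔ 1 = 2/7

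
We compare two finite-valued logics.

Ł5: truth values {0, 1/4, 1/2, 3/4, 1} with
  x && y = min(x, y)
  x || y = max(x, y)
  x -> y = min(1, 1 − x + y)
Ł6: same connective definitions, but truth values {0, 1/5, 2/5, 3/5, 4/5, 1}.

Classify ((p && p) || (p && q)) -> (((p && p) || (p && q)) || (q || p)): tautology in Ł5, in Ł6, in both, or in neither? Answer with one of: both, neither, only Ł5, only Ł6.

In Ł5: every assignment gives 1 — tautology.
In Ł6: every assignment gives 1 — tautology.

both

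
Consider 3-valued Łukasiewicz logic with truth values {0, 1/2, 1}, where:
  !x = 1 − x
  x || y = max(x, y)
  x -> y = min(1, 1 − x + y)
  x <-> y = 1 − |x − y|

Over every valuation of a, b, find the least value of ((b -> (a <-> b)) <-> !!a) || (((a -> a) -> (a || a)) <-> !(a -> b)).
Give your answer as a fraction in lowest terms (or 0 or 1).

1/2

Take a = 1/2, b = 1/2:
a <-> b = 1/2 <-> 1/2 = 1
b -> (a <-> b) = 1/2 -> 1 = 1
!a = !1/2 = 1/2
!!a = !1/2 = 1/2
(b -> (a <-> b)) <-> !!a = 1 <-> 1/2 = 1/2
a -> a = 1/2 -> 1/2 = 1
a || a = 1/2 || 1/2 = 1/2
(a -> a) -> (a || a) = 1 -> 1/2 = 1/2
a -> b = 1/2 -> 1/2 = 1
!(a -> b) = !1 = 0
((a -> a) -> (a || a)) <-> !(a -> b) = 1/2 <-> 0 = 1/2
((b -> (a <-> b)) <-> !!a) || (((a -> a) -> (a || a)) <-> !(a -> b)) = 1/2 || 1/2 = 1/2
No assignment yields a value below 1/2, so this is the minimum.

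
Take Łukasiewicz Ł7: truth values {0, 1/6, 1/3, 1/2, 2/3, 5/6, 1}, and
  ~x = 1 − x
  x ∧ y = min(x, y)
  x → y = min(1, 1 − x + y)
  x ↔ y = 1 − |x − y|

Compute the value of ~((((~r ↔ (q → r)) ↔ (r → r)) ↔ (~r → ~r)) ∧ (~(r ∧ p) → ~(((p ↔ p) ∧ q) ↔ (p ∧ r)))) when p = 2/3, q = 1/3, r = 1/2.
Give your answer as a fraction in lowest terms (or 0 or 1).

1/2

~r = ~1/2 = 1/2
q → r = 1/3 → 1/2 = 1
~r ↔ (q → r) = 1/2 ↔ 1 = 1/2
r → r = 1/2 → 1/2 = 1
(~r ↔ (q → r)) ↔ (r → r) = 1/2 ↔ 1 = 1/2
~r = ~1/2 = 1/2
~r = ~1/2 = 1/2
~r → ~r = 1/2 → 1/2 = 1
((~r ↔ (q → r)) ↔ (r → r)) ↔ (~r → ~r) = 1/2 ↔ 1 = 1/2
r ∧ p = 1/2 ∧ 2/3 = 1/2
~(r ∧ p) = ~1/2 = 1/2
p ↔ p = 2/3 ↔ 2/3 = 1
(p ↔ p) ∧ q = 1 ∧ 1/3 = 1/3
p ∧ r = 2/3 ∧ 1/2 = 1/2
((p ↔ p) ∧ q) ↔ (p ∧ r) = 1/3 ↔ 1/2 = 5/6
~(((p ↔ p) ∧ q) ↔ (p ∧ r)) = ~5/6 = 1/6
~(r ∧ p) → ~(((p ↔ p) ∧ q) ↔ (p ∧ r)) = 1/2 → 1/6 = 2/3
(((~r ↔ (q → r)) ↔ (r → r)) ↔ (~r → ~r)) ∧ (~(r ∧ p) → ~(((p ↔ p) ∧ q) ↔ (p ∧ r))) = 1/2 ∧ 2/3 = 1/2
~((((~r ↔ (q → r)) ↔ (r → r)) ↔ (~r → ~r)) ∧ (~(r ∧ p) → ~(((p ↔ p) ∧ q) ↔ (p ∧ r)))) = ~1/2 = 1/2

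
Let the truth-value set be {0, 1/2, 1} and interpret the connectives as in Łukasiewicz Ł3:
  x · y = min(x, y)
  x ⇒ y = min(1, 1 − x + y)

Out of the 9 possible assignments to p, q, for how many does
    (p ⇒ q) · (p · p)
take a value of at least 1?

p = 0, q = 0 ↦ 0  <
p = 0, q = 1/2 ↦ 0  <
p = 0, q = 1 ↦ 0  <
p = 1/2, q = 0 ↦ 1/2  <
p = 1/2, q = 1/2 ↦ 1/2  <
p = 1/2, q = 1 ↦ 1/2  <
p = 1, q = 0 ↦ 0  <
p = 1, q = 1/2 ↦ 1/2  <
p = 1, q = 1 ↦ 1  ≥
So 1 of the 9 assignments meets the threshold.

1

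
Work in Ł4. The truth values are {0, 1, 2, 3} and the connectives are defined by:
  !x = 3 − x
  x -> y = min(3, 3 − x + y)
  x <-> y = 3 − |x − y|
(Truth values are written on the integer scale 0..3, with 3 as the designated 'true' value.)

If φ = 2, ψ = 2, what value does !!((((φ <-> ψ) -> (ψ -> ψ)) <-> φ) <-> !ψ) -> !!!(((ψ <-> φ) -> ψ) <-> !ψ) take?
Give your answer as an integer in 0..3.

2

φ <-> ψ = 2 <-> 2 = 3
ψ -> ψ = 2 -> 2 = 3
(φ <-> ψ) -> (ψ -> ψ) = 3 -> 3 = 3
((φ <-> ψ) -> (ψ -> ψ)) <-> φ = 3 <-> 2 = 2
!ψ = !2 = 1
(((φ <-> ψ) -> (ψ -> ψ)) <-> φ) <-> !ψ = 2 <-> 1 = 2
!((((φ <-> ψ) -> (ψ -> ψ)) <-> φ) <-> !ψ) = !2 = 1
!!((((φ <-> ψ) -> (ψ -> ψ)) <-> φ) <-> !ψ) = !1 = 2
ψ <-> φ = 2 <-> 2 = 3
(ψ <-> φ) -> ψ = 3 -> 2 = 2
!ψ = !2 = 1
((ψ <-> φ) -> ψ) <-> !ψ = 2 <-> 1 = 2
!(((ψ <-> φ) -> ψ) <-> !ψ) = !2 = 1
!!(((ψ <-> φ) -> ψ) <-> !ψ) = !1 = 2
!!!(((ψ <-> φ) -> ψ) <-> !ψ) = !2 = 1
!!((((φ <-> ψ) -> (ψ -> ψ)) <-> φ) <-> !ψ) -> !!!(((ψ <-> φ) -> ψ) <-> !ψ) = 2 -> 1 = 2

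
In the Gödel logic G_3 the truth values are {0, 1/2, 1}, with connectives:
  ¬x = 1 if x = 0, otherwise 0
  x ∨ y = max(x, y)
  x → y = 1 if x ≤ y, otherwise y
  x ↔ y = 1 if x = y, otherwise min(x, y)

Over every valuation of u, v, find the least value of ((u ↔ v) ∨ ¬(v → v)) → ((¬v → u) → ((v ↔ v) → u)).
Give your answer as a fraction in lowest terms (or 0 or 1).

1/2

Take u = 1/2, v = 1/2:
u ↔ v = 1/2 ↔ 1/2 = 1
v → v = 1/2 → 1/2 = 1
¬(v → v) = ¬1 = 0
(u ↔ v) ∨ ¬(v → v) = 1 ∨ 0 = 1
¬v = ¬1/2 = 0
¬v → u = 0 → 1/2 = 1
v ↔ v = 1/2 ↔ 1/2 = 1
(v ↔ v) → u = 1 → 1/2 = 1/2
(¬v → u) → ((v ↔ v) → u) = 1 → 1/2 = 1/2
((u ↔ v) ∨ ¬(v → v)) → ((¬v → u) → ((v ↔ v) → u)) = 1 → 1/2 = 1/2
No assignment yields a value below 1/2, so this is the minimum.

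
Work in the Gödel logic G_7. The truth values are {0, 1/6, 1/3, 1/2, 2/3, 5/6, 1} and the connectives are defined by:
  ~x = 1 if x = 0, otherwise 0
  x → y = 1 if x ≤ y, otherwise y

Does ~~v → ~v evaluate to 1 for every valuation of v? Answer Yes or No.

No

Counterexample: take v = 1/6.
~v = ~1/6 = 0
~~v = ~0 = 1
~v = ~1/6 = 0
~~v → ~v = 1 → 0 = 0
This gives 0 ≠ 1.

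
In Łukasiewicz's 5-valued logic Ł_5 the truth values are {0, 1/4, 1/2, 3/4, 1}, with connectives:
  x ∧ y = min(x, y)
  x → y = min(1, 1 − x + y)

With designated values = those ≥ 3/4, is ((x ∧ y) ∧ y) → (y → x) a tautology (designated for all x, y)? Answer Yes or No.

Yes

At x = 3/4, y = 1/2, for instance:
x ∧ y = 3/4 ∧ 1/2 = 1/2
(x ∧ y) ∧ y = 1/2 ∧ 1/2 = 1/2
y → x = 1/2 → 3/4 = 1
((x ∧ y) ∧ y) → (y → x) = 1/2 → 1 = 1
and checking the remaining 24 assignments likewise gives ≥ 3/4 in every case.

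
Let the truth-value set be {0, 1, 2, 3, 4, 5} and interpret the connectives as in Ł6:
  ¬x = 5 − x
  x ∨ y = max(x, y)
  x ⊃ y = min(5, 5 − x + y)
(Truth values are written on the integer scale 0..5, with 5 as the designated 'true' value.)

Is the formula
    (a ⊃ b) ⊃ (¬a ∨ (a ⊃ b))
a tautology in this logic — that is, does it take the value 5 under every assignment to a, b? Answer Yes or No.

Yes

At a = 2, b = 2, for instance:
a ⊃ b = 2 ⊃ 2 = 5
¬a = ¬2 = 3
¬a ∨ (a ⊃ b) = 3 ∨ 5 = 5
(a ⊃ b) ⊃ (¬a ∨ (a ⊃ b)) = 5 ⊃ 5 = 5
and checking the remaining 35 assignments likewise gives ≥ 5 in every case.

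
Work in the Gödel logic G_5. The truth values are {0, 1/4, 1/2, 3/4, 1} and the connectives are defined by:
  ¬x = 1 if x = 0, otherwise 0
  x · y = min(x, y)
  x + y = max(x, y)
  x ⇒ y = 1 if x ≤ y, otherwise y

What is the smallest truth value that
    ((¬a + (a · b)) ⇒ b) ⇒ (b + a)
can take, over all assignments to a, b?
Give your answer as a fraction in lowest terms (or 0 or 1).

Take a = 1/4, b = 0:
¬a = ¬1/4 = 0
a · b = 1/4 · 0 = 0
¬a + (a · b) = 0 + 0 = 0
(¬a + (a · b)) ⇒ b = 0 ⇒ 0 = 1
b + a = 0 + 1/4 = 1/4
((¬a + (a · b)) ⇒ b) ⇒ (b + a) = 1 ⇒ 1/4 = 1/4
No assignment yields a value below 1/4, so this is the minimum.

1/4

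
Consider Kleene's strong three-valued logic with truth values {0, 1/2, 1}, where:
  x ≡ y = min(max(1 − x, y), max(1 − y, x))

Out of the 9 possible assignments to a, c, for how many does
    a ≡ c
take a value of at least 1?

a = 0, c = 0 ↦ 1  ≥
a = 0, c = 1/2 ↦ 1/2  <
a = 0, c = 1 ↦ 0  <
a = 1/2, c = 0 ↦ 1/2  <
a = 1/2, c = 1/2 ↦ 1/2  <
a = 1/2, c = 1 ↦ 1/2  <
a = 1, c = 0 ↦ 0  <
a = 1, c = 1/2 ↦ 1/2  <
a = 1, c = 1 ↦ 1  ≥
So 2 of the 9 assignments meet the threshold.

2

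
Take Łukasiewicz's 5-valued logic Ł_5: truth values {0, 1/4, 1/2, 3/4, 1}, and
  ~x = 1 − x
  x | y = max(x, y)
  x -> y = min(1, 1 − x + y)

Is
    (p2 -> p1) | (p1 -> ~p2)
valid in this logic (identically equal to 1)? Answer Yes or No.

Counterexample: take p1 = 1/4, p2 = 1.
p2 -> p1 = 1 -> 1/4 = 1/4
~p2 = ~1 = 0
p1 -> ~p2 = 1/4 -> 0 = 3/4
(p2 -> p1) | (p1 -> ~p2) = 1/4 | 3/4 = 3/4
This gives 3/4 ≠ 1.

No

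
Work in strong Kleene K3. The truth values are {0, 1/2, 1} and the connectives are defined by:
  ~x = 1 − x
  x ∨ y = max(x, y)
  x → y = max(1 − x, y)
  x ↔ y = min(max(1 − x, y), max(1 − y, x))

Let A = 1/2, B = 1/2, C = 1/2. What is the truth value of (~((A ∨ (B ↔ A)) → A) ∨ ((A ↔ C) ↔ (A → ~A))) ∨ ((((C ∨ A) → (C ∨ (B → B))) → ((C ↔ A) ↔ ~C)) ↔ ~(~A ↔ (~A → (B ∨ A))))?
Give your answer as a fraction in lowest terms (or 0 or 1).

1/2

B ↔ A = 1/2 ↔ 1/2 = 1/2
A ∨ (B ↔ A) = 1/2 ∨ 1/2 = 1/2
(A ∨ (B ↔ A)) → A = 1/2 → 1/2 = 1/2
~((A ∨ (B ↔ A)) → A) = ~1/2 = 1/2
A ↔ C = 1/2 ↔ 1/2 = 1/2
~A = ~1/2 = 1/2
A → ~A = 1/2 → 1/2 = 1/2
(A ↔ C) ↔ (A → ~A) = 1/2 ↔ 1/2 = 1/2
~((A ∨ (B ↔ A)) → A) ∨ ((A ↔ C) ↔ (A → ~A)) = 1/2 ∨ 1/2 = 1/2
C ∨ A = 1/2 ∨ 1/2 = 1/2
B → B = 1/2 → 1/2 = 1/2
C ∨ (B → B) = 1/2 ∨ 1/2 = 1/2
(C ∨ A) → (C ∨ (B → B)) = 1/2 → 1/2 = 1/2
C ↔ A = 1/2 ↔ 1/2 = 1/2
~C = ~1/2 = 1/2
(C ↔ A) ↔ ~C = 1/2 ↔ 1/2 = 1/2
((C ∨ A) → (C ∨ (B → B))) → ((C ↔ A) ↔ ~C) = 1/2 → 1/2 = 1/2
~A = ~1/2 = 1/2
~A = ~1/2 = 1/2
B ∨ A = 1/2 ∨ 1/2 = 1/2
~A → (B ∨ A) = 1/2 → 1/2 = 1/2
~A ↔ (~A → (B ∨ A)) = 1/2 ↔ 1/2 = 1/2
~(~A ↔ (~A → (B ∨ A))) = ~1/2 = 1/2
(((C ∨ A) → (C ∨ (B → B))) → ((C ↔ A) ↔ ~C)) ↔ ~(~A ↔ (~A → (B ∨ A))) = 1/2 ↔ 1/2 = 1/2
(~((A ∨ (B ↔ A)) → A) ∨ ((A ↔ C) ↔ (A → ~A))) ∨ ((((C ∨ A) → (C ∨ (B → B))) → ((C ↔ A) ↔ ~C)) ↔ ~(~A ↔ (~A → (B ∨ A)))) = 1/2 ∨ 1/2 = 1/2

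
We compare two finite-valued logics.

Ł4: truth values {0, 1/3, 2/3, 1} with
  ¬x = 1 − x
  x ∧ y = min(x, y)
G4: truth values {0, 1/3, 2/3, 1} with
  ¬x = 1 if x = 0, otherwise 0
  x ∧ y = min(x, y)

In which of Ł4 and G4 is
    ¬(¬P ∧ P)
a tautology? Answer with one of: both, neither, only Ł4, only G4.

only G4

In Ł4: at P = 1/3 the value is 2/3 — not a tautology.
In G4: every assignment gives 1 — tautology.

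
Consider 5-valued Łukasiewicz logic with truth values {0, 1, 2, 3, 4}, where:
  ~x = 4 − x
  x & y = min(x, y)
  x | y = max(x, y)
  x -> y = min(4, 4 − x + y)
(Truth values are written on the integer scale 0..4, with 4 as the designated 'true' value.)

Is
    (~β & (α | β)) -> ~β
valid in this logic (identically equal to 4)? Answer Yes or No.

At α = 3, β = 4, for instance:
~β = ~4 = 0
α | β = 3 | 4 = 4
~β & (α | β) = 0 & 4 = 0
(~β & (α | β)) -> ~β = 0 -> 0 = 4
and checking the remaining 24 assignments likewise gives ≥ 4 in every case.

Yes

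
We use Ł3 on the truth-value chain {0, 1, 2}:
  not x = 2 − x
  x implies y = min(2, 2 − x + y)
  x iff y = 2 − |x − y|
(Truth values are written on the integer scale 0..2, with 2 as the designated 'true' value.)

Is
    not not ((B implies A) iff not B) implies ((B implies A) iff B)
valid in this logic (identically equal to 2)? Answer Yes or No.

Counterexample: take A = 0, B = 0.
B implies A = 0 implies 0 = 2
not B = not 0 = 2
(B implies A) iff not B = 2 iff 2 = 2
not ((B implies A) iff not B) = not 2 = 0
not not ((B implies A) iff not B) = not 0 = 2
B implies A = 0 implies 0 = 2
(B implies A) iff B = 2 iff 0 = 0
not not ((B implies A) iff not B) implies ((B implies A) iff B) = 2 implies 0 = 0
This gives 0 ≠ 2.

No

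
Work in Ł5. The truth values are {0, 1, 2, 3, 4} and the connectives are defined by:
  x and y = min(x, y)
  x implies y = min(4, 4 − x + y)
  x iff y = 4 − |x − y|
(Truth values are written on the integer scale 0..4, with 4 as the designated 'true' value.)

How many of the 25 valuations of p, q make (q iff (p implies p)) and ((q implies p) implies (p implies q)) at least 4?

5

value 4: 5 assignments (counts)
value 3: 5 assignments
value 2: 5 assignments
value 1: 5 assignments
value 0: 5 assignments
So 5 of the 25 assignments meet the threshold.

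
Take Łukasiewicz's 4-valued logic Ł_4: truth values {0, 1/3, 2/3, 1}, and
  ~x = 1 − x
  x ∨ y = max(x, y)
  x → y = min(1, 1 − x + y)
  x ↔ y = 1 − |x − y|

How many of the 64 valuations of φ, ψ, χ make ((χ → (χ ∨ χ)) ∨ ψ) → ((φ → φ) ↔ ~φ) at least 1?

16

value 1: 16 assignments (counts)
value 2/3: 16 assignments
value 1/3: 16 assignments
value 0: 16 assignments
So 16 of the 64 assignments meet the threshold.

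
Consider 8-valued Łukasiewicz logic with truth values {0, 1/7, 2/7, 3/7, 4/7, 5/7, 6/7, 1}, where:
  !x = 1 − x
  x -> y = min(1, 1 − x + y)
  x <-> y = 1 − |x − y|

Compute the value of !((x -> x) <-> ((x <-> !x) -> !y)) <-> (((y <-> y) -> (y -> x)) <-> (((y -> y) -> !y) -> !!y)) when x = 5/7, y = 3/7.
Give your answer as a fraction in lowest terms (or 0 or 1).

1/7

x -> x = 5/7 -> 5/7 = 1
!x = !5/7 = 2/7
x <-> !x = 5/7 <-> 2/7 = 4/7
!y = !3/7 = 4/7
(x <-> !x) -> !y = 4/7 -> 4/7 = 1
(x -> x) <-> ((x <-> !x) -> !y) = 1 <-> 1 = 1
!((x -> x) <-> ((x <-> !x) -> !y)) = !1 = 0
y <-> y = 3/7 <-> 3/7 = 1
y -> x = 3/7 -> 5/7 = 1
(y <-> y) -> (y -> x) = 1 -> 1 = 1
y -> y = 3/7 -> 3/7 = 1
!y = !3/7 = 4/7
(y -> y) -> !y = 1 -> 4/7 = 4/7
!y = !3/7 = 4/7
!!y = !4/7 = 3/7
((y -> y) -> !y) -> !!y = 4/7 -> 3/7 = 6/7
((y <-> y) -> (y -> x)) <-> (((y -> y) -> !y) -> !!y) = 1 <-> 6/7 = 6/7
!((x -> x) <-> ((x <-> !x) -> !y)) <-> (((y <-> y) -> (y -> x)) <-> (((y -> y) -> !y) -> !!y)) = 0 <-> 6/7 = 1/7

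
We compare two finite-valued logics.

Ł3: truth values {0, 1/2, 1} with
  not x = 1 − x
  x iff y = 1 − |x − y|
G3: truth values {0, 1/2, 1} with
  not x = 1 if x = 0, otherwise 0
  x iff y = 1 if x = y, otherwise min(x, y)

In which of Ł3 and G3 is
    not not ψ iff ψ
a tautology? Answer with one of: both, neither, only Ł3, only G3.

In Ł3: every assignment gives 1 — tautology.
In G3: at ψ = 1/2 the value is 1/2 — not a tautology.

only Ł3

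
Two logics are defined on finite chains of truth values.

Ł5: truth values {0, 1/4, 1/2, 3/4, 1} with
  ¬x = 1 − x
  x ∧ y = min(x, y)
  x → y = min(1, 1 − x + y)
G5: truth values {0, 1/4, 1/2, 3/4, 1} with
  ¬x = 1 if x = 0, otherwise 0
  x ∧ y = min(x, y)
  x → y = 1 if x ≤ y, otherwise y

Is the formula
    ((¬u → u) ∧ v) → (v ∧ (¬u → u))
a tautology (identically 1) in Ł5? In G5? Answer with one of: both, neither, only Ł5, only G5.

both

In Ł5: every assignment gives 1 — tautology.
In G5: every assignment gives 1 — tautology.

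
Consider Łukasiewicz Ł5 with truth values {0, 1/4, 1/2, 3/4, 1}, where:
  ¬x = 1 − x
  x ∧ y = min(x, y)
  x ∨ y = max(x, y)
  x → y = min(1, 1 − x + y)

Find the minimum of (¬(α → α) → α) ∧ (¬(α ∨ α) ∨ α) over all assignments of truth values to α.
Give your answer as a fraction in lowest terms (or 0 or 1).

Take α = 1/2:
α → α = 1/2 → 1/2 = 1
¬(α → α) = ¬1 = 0
¬(α → α) → α = 0 → 1/2 = 1
α ∨ α = 1/2 ∨ 1/2 = 1/2
¬(α ∨ α) = ¬1/2 = 1/2
¬(α ∨ α) ∨ α = 1/2 ∨ 1/2 = 1/2
(¬(α → α) → α) ∧ (¬(α ∨ α) ∨ α) = 1 ∧ 1/2 = 1/2
No assignment yields a value below 1/2, so this is the minimum.

1/2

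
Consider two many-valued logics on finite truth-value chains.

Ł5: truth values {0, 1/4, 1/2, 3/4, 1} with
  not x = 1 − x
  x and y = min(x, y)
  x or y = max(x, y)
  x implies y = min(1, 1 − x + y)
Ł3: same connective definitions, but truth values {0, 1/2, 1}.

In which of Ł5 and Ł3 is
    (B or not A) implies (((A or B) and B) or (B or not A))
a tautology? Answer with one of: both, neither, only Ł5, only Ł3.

both

In Ł5: every assignment gives 1 — tautology.
In Ł3: every assignment gives 1 — tautology.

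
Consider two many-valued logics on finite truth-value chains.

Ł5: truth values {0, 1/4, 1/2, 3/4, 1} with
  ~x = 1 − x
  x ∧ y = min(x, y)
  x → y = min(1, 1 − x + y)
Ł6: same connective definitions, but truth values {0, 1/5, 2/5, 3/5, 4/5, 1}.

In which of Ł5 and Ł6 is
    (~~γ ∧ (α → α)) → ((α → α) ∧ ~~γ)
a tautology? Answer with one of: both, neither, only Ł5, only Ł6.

In Ł5: every assignment gives 1 — tautology.
In Ł6: every assignment gives 1 — tautology.

both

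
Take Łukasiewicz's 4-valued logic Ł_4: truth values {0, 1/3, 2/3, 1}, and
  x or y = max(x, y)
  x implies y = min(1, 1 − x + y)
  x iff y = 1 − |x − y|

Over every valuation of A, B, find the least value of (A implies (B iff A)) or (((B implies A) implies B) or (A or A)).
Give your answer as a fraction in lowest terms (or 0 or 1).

2/3

Take A = 2/3, B = 0:
B iff A = 0 iff 2/3 = 1/3
A implies (B iff A) = 2/3 implies 1/3 = 2/3
B implies A = 0 implies 2/3 = 1
(B implies A) implies B = 1 implies 0 = 0
A or A = 2/3 or 2/3 = 2/3
((B implies A) implies B) or (A or A) = 0 or 2/3 = 2/3
(A implies (B iff A)) or (((B implies A) implies B) or (A or A)) = 2/3 or 2/3 = 2/3
No assignment yields a value below 2/3, so this is the minimum.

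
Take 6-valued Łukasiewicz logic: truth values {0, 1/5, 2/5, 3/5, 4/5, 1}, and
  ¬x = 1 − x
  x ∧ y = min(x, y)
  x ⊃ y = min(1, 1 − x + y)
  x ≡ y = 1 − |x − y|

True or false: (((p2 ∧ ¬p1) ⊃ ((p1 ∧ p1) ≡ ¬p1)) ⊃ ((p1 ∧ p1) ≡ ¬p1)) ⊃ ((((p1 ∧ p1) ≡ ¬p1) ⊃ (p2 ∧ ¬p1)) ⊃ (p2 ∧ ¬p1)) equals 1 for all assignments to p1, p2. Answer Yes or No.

At p1 = 1/5, p2 = 3/5, for instance:
¬p1 = ¬1/5 = 4/5
p2 ∧ ¬p1 = 3/5 ∧ 4/5 = 3/5
p1 ∧ p1 = 1/5 ∧ 1/5 = 1/5
¬p1 = ¬1/5 = 4/5
(p1 ∧ p1) ≡ ¬p1 = 1/5 ≡ 4/5 = 2/5
(p2 ∧ ¬p1) ⊃ ((p1 ∧ p1) ≡ ¬p1) = 3/5 ⊃ 2/5 = 4/5
((p2 ∧ ¬p1) ⊃ ((p1 ∧ p1) ≡ ¬p1)) ⊃ ((p1 ∧ p1) ≡ ¬p1) = 4/5 ⊃ 2/5 = 3/5
((p1 ∧ p1) ≡ ¬p1) ⊃ (p2 ∧ ¬p1) = 2/5 ⊃ 3/5 = 1
(((p1 ∧ p1) ≡ ¬p1) ⊃ (p2 ∧ ¬p1)) ⊃ (p2 ∧ ¬p1) = 1 ⊃ 3/5 = 3/5
(((p2 ∧ ¬p1) ⊃ ((p1 ∧ p1) ≡ ¬p1)) ⊃ ((p1 ∧ p1) ≡ ¬p1)) ⊃ ((((p1 ∧ p1) ≡ ¬p1) ⊃ (p2 ∧ ¬p1)) ⊃ (p2 ∧ ¬p1)) = 3/5 ⊃ 3/5 = 1
and checking the remaining 35 assignments likewise gives ≥ 1 in every case.

Yes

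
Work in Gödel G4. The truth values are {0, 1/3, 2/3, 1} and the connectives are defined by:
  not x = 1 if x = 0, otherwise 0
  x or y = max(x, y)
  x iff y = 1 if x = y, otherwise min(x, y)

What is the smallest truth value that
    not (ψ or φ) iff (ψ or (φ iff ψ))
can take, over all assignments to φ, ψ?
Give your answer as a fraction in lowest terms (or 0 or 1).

0

Take φ = 0, ψ = 1/3:
ψ or φ = 1/3 or 0 = 1/3
not (ψ or φ) = not 1/3 = 0
φ iff ψ = 0 iff 1/3 = 0
ψ or (φ iff ψ) = 1/3 or 0 = 1/3
not (ψ or φ) iff (ψ or (φ iff ψ)) = 0 iff 1/3 = 0
No assignment yields a value below 0, so this is the minimum.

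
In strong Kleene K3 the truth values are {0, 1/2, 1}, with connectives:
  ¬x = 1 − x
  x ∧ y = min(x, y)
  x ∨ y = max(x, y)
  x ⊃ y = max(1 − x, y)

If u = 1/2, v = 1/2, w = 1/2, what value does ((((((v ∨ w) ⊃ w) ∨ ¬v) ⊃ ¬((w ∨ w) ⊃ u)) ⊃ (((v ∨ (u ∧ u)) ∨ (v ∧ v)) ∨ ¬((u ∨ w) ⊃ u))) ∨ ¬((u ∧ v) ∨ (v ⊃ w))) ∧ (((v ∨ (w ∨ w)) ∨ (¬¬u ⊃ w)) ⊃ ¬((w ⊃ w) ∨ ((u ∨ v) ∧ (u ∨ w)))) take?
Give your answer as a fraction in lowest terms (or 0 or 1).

v ∨ w = 1/2 ∨ 1/2 = 1/2
(v ∨ w) ⊃ w = 1/2 ⊃ 1/2 = 1/2
¬v = ¬1/2 = 1/2
((v ∨ w) ⊃ w) ∨ ¬v = 1/2 ∨ 1/2 = 1/2
w ∨ w = 1/2 ∨ 1/2 = 1/2
(w ∨ w) ⊃ u = 1/2 ⊃ 1/2 = 1/2
¬((w ∨ w) ⊃ u) = ¬1/2 = 1/2
(((v ∨ w) ⊃ w) ∨ ¬v) ⊃ ¬((w ∨ w) ⊃ u) = 1/2 ⊃ 1/2 = 1/2
u ∧ u = 1/2 ∧ 1/2 = 1/2
v ∨ (u ∧ u) = 1/2 ∨ 1/2 = 1/2
v ∧ v = 1/2 ∧ 1/2 = 1/2
(v ∨ (u ∧ u)) ∨ (v ∧ v) = 1/2 ∨ 1/2 = 1/2
u ∨ w = 1/2 ∨ 1/2 = 1/2
(u ∨ w) ⊃ u = 1/2 ⊃ 1/2 = 1/2
¬((u ∨ w) ⊃ u) = ¬1/2 = 1/2
((v ∨ (u ∧ u)) ∨ (v ∧ v)) ∨ ¬((u ∨ w) ⊃ u) = 1/2 ∨ 1/2 = 1/2
((((v ∨ w) ⊃ w) ∨ ¬v) ⊃ ¬((w ∨ w) ⊃ u)) ⊃ (((v ∨ (u ∧ u)) ∨ (v ∧ v)) ∨ ¬((u ∨ w) ⊃ u)) = 1/2 ⊃ 1/2 = 1/2
u ∧ v = 1/2 ∧ 1/2 = 1/2
v ⊃ w = 1/2 ⊃ 1/2 = 1/2
(u ∧ v) ∨ (v ⊃ w) = 1/2 ∨ 1/2 = 1/2
¬((u ∧ v) ∨ (v ⊃ w)) = ¬1/2 = 1/2
(((((v ∨ w) ⊃ w) ∨ ¬v) ⊃ ¬((w ∨ w) ⊃ u)) ⊃ (((v ∨ (u ∧ u)) ∨ (v ∧ v)) ∨ ¬((u ∨ w) ⊃ u))) ∨ ¬((u ∧ v) ∨ (v ⊃ w)) = 1/2 ∨ 1/2 = 1/2
w ∨ w = 1/2 ∨ 1/2 = 1/2
v ∨ (w ∨ w) = 1/2 ∨ 1/2 = 1/2
¬u = ¬1/2 = 1/2
¬¬u = ¬1/2 = 1/2
¬¬u ⊃ w = 1/2 ⊃ 1/2 = 1/2
(v ∨ (w ∨ w)) ∨ (¬¬u ⊃ w) = 1/2 ∨ 1/2 = 1/2
w ⊃ w = 1/2 ⊃ 1/2 = 1/2
u ∨ v = 1/2 ∨ 1/2 = 1/2
u ∨ w = 1/2 ∨ 1/2 = 1/2
(u ∨ v) ∧ (u ∨ w) = 1/2 ∧ 1/2 = 1/2
(w ⊃ w) ∨ ((u ∨ v) ∧ (u ∨ w)) = 1/2 ∨ 1/2 = 1/2
¬((w ⊃ w) ∨ ((u ∨ v) ∧ (u ∨ w))) = ¬1/2 = 1/2
((v ∨ (w ∨ w)) ∨ (¬¬u ⊃ w)) ⊃ ¬((w ⊃ w) ∨ ((u ∨ v) ∧ (u ∨ w))) = 1/2 ⊃ 1/2 = 1/2
((((((v ∨ w) ⊃ w) ∨ ¬v) ⊃ ¬((w ∨ w) ⊃ u)) ⊃ (((v ∨ (u ∧ u)) ∨ (v ∧ v)) ∨ ¬((u ∨ w) ⊃ u))) ∨ ¬((u ∧ v) ∨ (v ⊃ w))) ∧ (((v ∨ (w ∨ w)) ∨ (¬¬u ⊃ w)) ⊃ ¬((w ⊃ w) ∨ ((u ∨ v) ∧ (u ∨ w)))) = 1/2 ∧ 1/2 = 1/2

1/2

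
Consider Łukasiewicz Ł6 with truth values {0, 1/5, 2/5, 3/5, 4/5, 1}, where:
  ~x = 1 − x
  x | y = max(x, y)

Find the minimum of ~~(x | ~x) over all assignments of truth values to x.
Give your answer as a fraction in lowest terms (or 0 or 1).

Take x = 2/5:
~x = ~2/5 = 3/5
x | ~x = 2/5 | 3/5 = 3/5
~(x | ~x) = ~3/5 = 2/5
~~(x | ~x) = ~2/5 = 3/5
No assignment yields a value below 3/5, so this is the minimum.

3/5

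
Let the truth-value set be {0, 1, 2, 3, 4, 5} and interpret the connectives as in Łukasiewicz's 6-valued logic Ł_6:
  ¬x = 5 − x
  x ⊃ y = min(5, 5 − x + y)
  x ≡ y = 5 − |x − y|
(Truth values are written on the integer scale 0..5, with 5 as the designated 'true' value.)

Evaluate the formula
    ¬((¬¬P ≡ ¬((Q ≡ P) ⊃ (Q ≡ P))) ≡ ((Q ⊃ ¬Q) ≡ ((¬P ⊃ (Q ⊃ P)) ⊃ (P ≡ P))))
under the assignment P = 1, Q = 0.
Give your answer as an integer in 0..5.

1

¬P = ¬1 = 4
¬¬P = ¬4 = 1
Q ≡ P = 0 ≡ 1 = 4
Q ≡ P = 0 ≡ 1 = 4
(Q ≡ P) ⊃ (Q ≡ P) = 4 ⊃ 4 = 5
¬((Q ≡ P) ⊃ (Q ≡ P)) = ¬5 = 0
¬¬P ≡ ¬((Q ≡ P) ⊃ (Q ≡ P)) = 1 ≡ 0 = 4
¬Q = ¬0 = 5
Q ⊃ ¬Q = 0 ⊃ 5 = 5
¬P = ¬1 = 4
Q ⊃ P = 0 ⊃ 1 = 5
¬P ⊃ (Q ⊃ P) = 4 ⊃ 5 = 5
P ≡ P = 1 ≡ 1 = 5
(¬P ⊃ (Q ⊃ P)) ⊃ (P ≡ P) = 5 ⊃ 5 = 5
(Q ⊃ ¬Q) ≡ ((¬P ⊃ (Q ⊃ P)) ⊃ (P ≡ P)) = 5 ≡ 5 = 5
(¬¬P ≡ ¬((Q ≡ P) ⊃ (Q ≡ P))) ≡ ((Q ⊃ ¬Q) ≡ ((¬P ⊃ (Q ⊃ P)) ⊃ (P ≡ P))) = 4 ≡ 5 = 4
¬((¬¬P ≡ ¬((Q ≡ P) ⊃ (Q ≡ P))) ≡ ((Q ⊃ ¬Q) ≡ ((¬P ⊃ (Q ⊃ P)) ⊃ (P ≡ P)))) = ¬4 = 1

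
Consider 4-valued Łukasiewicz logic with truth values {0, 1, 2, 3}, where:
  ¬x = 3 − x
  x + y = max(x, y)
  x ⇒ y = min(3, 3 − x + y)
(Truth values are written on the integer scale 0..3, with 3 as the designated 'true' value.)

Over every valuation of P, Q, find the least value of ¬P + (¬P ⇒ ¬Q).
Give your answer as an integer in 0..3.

2

Take P = 1, Q = 2:
¬P = ¬1 = 2
¬P = ¬1 = 2
¬Q = ¬2 = 1
¬P ⇒ ¬Q = 2 ⇒ 1 = 2
¬P + (¬P ⇒ ¬Q) = 2 + 2 = 2
No assignment yields a value below 2, so this is the minimum.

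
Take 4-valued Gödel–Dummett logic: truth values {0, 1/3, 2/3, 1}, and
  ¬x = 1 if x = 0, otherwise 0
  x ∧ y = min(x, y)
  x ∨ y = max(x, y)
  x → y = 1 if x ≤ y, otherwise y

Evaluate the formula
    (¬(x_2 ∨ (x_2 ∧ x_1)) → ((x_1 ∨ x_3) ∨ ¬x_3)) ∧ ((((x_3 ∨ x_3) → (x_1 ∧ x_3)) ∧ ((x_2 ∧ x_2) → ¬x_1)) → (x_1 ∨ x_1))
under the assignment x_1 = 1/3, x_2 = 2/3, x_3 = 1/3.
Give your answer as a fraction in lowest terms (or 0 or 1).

x_2 ∧ x_1 = 2/3 ∧ 1/3 = 1/3
x_2 ∨ (x_2 ∧ x_1) = 2/3 ∨ 1/3 = 2/3
¬(x_2 ∨ (x_2 ∧ x_1)) = ¬2/3 = 0
x_1 ∨ x_3 = 1/3 ∨ 1/3 = 1/3
¬x_3 = ¬1/3 = 0
(x_1 ∨ x_3) ∨ ¬x_3 = 1/3 ∨ 0 = 1/3
¬(x_2 ∨ (x_2 ∧ x_1)) → ((x_1 ∨ x_3) ∨ ¬x_3) = 0 → 1/3 = 1
x_3 ∨ x_3 = 1/3 ∨ 1/3 = 1/3
x_1 ∧ x_3 = 1/3 ∧ 1/3 = 1/3
(x_3 ∨ x_3) → (x_1 ∧ x_3) = 1/3 → 1/3 = 1
x_2 ∧ x_2 = 2/3 ∧ 2/3 = 2/3
¬x_1 = ¬1/3 = 0
(x_2 ∧ x_2) → ¬x_1 = 2/3 → 0 = 0
((x_3 ∨ x_3) → (x_1 ∧ x_3)) ∧ ((x_2 ∧ x_2) → ¬x_1) = 1 ∧ 0 = 0
x_1 ∨ x_1 = 1/3 ∨ 1/3 = 1/3
(((x_3 ∨ x_3) → (x_1 ∧ x_3)) ∧ ((x_2 ∧ x_2) → ¬x_1)) → (x_1 ∨ x_1) = 0 → 1/3 = 1
(¬(x_2 ∨ (x_2 ∧ x_1)) → ((x_1 ∨ x_3) ∨ ¬x_3)) ∧ ((((x_3 ∨ x_3) → (x_1 ∧ x_3)) ∧ ((x_2 ∧ x_2) → ¬x_1)) → (x_1 ∨ x_1)) = 1 ∧ 1 = 1

1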